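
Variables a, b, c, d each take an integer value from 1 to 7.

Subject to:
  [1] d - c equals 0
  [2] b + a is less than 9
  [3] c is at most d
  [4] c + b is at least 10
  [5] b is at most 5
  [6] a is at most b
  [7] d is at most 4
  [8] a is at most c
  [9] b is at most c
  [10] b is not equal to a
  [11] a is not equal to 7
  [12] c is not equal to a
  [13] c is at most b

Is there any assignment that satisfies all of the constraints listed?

From constraints 3 and 7: c ≤ d ≤ 4. From constraint 5: b ≤ 5. Hence c + b ≤ 9. But constraint 4 requires c + b ≥ 10, and 10 > 9. Contradiction.

Unsatisfiable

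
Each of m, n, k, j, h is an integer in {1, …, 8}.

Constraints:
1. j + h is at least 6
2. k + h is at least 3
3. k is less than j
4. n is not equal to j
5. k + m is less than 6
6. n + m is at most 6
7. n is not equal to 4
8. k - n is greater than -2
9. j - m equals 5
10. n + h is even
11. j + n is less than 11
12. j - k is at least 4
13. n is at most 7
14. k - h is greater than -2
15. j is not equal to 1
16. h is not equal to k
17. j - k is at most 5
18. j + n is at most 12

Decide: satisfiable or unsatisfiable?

Satisfiable

The assignment m = 2, n = 2, k = 3, j = 7, h = 2 works:
  constraint 1 holds since j + h = 9.
  constraint 2 holds since k + h = 5.
The rest check out directly.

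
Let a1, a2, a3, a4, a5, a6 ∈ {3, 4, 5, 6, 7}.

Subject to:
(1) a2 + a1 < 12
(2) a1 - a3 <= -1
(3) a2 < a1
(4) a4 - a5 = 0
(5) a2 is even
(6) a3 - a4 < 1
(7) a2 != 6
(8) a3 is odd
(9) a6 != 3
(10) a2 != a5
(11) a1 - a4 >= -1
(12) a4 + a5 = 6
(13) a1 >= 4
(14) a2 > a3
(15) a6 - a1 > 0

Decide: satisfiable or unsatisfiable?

Constraints 2, 3, and 14 give a1 < a3, a3 < a2, a2 < a1. Chaining: a1 < a3 < a2 < a1, which forces a1 < a1 — impossible.

Unsatisfiable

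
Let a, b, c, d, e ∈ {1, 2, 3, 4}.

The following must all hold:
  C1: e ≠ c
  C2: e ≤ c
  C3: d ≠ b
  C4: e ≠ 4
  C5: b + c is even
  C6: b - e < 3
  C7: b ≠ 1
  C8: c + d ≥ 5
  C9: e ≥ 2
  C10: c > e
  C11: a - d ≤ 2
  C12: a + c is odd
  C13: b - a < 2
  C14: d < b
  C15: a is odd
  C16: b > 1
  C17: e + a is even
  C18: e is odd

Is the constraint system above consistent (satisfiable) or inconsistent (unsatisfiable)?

Satisfiable

Take a = 3, b = 4, c = 4, d = 3, e = 3. Then constraint 6: b - e = 1; constraint 8: c + d = 7, and every other listed constraint is also met.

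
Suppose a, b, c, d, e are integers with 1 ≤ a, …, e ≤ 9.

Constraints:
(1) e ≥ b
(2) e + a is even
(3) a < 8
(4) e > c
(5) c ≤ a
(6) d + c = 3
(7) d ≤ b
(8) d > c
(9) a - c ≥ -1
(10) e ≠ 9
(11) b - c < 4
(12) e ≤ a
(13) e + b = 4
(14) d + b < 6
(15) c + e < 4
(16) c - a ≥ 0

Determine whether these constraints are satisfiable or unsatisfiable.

Constraints 1, 7, 8, 12, and 16 give a ≤ c, c < d, d ≤ b, b ≤ e, e ≤ a. Chaining: a ≤ c < d ≤ b ≤ e ≤ a, which forces a < a — impossible.

Unsatisfiable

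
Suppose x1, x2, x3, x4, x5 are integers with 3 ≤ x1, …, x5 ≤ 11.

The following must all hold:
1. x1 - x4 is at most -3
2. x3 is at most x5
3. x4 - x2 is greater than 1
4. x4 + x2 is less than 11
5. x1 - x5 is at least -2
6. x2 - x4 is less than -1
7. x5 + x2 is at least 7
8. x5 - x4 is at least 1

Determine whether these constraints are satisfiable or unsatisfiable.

Constraints 1, 5, and 8 give x4 − x1 ≥ 3, x1 − x5 ≥ -2, x5 − x4 ≥ 1.
Adding all 3 inequalities: the left sides telescope to 0, and the right sides sum to 3 + (-2) + 1 = 2. So 0 ≥ 2, which is false.

Unsatisfiable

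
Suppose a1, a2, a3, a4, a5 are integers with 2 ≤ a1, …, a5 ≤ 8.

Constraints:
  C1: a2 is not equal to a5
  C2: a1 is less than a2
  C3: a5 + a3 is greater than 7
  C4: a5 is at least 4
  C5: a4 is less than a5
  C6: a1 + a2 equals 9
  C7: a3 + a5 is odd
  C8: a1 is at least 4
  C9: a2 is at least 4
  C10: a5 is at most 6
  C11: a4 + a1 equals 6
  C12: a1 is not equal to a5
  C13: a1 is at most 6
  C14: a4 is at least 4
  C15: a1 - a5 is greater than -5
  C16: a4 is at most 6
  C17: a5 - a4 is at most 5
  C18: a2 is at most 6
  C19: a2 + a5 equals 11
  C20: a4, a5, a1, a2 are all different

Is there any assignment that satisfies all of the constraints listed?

Constraints 4, 8, 9, 10, 13, 14, 16, and 18 confine each of a4, a5, a1, a2 to the 3 values {4, …, 6}.
Constraint 20 requires all 4 of them to be distinct, but only 3 values are available — impossible by the pigeonhole principle.

Unsatisfiable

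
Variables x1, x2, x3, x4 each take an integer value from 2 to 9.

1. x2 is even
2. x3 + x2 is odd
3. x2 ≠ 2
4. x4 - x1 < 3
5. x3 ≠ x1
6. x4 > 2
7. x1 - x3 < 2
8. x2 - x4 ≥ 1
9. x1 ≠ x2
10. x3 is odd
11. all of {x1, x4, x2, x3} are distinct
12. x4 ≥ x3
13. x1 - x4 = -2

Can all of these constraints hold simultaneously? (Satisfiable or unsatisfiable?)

Setting (x1, x2, x3, x4) = (4, 8, 3, 6) satisfies everything: constraint 4: x4 - x1 = 2; constraint 7: x1 - x3 = 1; constraint 8: x2 - x4 = 2, and the others follow.

Satisfiable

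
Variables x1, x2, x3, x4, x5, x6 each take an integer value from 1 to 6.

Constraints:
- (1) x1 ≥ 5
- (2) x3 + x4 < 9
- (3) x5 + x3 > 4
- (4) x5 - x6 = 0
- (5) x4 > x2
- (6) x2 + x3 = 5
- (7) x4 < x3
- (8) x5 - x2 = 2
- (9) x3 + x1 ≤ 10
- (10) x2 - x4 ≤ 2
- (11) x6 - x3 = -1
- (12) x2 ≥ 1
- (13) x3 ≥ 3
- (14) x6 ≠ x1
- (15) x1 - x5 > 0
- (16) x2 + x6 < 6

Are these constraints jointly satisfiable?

The assignment x1 = 6, x2 = 1, x3 = 4, x4 = 2, x5 = 3, x6 = 3 works:
  constraint 2 holds since x3 + x4 = 6.
  constraint 3 holds since x5 + x3 = 7.
The rest check out directly.

Satisfiable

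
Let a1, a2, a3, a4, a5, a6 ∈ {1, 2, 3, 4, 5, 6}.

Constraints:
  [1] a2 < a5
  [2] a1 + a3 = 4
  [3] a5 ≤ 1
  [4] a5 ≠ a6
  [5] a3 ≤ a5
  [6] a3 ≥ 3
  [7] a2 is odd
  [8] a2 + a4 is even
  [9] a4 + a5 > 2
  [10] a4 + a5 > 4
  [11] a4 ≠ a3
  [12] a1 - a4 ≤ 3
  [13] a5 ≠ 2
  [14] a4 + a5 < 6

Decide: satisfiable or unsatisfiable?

From constraints 5 and 6: a5 ≥ a3 and a3 ≥ 3, so a5 ≥ 3. From constraint 3: a5 ≤ 1. But 1 < 3, so no value of a5 works.

Unsatisfiable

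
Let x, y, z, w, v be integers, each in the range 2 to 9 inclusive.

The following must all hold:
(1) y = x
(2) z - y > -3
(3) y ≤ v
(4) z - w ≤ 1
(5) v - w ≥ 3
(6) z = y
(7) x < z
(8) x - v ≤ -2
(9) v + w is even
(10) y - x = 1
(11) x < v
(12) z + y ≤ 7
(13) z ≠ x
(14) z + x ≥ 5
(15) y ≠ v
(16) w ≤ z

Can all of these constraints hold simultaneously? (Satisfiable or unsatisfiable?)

Unsatisfiable

From constraints 1 and 6, z = y = x, so z = x. But constraint 13 says z ≠ x. Contradiction.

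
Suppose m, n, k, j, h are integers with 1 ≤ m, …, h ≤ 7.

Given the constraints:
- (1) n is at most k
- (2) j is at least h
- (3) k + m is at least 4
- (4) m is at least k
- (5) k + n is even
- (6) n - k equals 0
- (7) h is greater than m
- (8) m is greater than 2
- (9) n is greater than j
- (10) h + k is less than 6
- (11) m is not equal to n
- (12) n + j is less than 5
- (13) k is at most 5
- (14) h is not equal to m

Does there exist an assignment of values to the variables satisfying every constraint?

Constraints 1, 2, 4, 7, and 9 give n ≤ k, k ≤ m, m < h, h ≤ j, j < n. Chaining: n ≤ k ≤ m < h ≤ j < n, which forces n < n — impossible.

Unsatisfiable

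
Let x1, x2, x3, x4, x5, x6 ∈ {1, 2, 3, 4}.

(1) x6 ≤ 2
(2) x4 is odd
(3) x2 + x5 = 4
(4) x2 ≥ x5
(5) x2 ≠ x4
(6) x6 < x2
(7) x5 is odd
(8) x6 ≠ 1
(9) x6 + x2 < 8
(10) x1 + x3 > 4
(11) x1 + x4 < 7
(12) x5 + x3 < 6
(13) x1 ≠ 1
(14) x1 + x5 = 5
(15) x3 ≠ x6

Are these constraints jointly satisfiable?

Satisfiable

Setting (x1, x2, x3, x4, x5, x6) = (4, 3, 3, 1, 1, 2) satisfies everything: constraint 3: x2 + x5 = 4; constraint 9: x6 + x2 = 5, and the others follow.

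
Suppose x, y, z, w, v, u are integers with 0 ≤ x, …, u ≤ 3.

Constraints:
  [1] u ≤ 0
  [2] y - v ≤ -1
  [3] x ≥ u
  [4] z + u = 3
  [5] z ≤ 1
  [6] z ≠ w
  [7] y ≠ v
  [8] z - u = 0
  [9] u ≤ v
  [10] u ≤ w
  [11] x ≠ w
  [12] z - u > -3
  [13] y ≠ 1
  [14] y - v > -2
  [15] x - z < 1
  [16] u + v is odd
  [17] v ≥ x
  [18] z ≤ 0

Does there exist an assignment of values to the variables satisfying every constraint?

From constraint 5: z ≤ 1. From constraint 1: u ≤ 0. Hence z + u ≤ 1. But constraint 4 requires z + u = 3, and 3 > 1. Contradiction.

Unsatisfiable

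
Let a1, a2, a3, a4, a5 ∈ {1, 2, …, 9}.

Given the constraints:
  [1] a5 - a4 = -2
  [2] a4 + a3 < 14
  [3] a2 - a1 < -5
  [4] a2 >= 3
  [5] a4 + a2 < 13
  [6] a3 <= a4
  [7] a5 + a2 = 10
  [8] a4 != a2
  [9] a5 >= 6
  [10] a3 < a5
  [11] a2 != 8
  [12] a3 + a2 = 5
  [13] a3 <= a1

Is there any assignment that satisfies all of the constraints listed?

One satisfying assignment is a1 = 9, a2 = 3, a3 = 2, a4 = 9, a5 = 7.
For the less obvious constraints — constraint 1: a5 - a4 = -2; constraint 2: a4 + a3 = 11; constraint 3: a2 - a1 = -6 — and the others hold by inspection.

Satisfiable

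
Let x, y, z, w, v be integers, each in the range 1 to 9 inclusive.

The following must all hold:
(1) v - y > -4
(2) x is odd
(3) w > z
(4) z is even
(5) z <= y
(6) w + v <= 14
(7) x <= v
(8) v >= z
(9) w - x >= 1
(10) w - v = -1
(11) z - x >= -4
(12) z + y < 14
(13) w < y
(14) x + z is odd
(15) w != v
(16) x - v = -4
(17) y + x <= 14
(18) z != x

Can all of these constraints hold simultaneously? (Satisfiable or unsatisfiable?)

One satisfying assignment is x = 3, y = 9, z = 2, w = 6, v = 7.
For the less obvious constraints — constraint 1: v - y = -2; constraint 6: w + v = 13 — and the others hold by inspection.

Satisfiable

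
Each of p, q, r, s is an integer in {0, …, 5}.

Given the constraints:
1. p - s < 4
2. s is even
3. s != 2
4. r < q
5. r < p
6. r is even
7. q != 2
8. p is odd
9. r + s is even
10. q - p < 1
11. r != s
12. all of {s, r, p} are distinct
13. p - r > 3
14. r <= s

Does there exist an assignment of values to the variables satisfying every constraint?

Satisfiable

Try p = 5, q = 3, r = 0, s = 4.
Check constraint 1: p - s = 1; constraint 10: q - p = -2; constraint 13: p - r = 5. The remaining constraints are straightforward to verify.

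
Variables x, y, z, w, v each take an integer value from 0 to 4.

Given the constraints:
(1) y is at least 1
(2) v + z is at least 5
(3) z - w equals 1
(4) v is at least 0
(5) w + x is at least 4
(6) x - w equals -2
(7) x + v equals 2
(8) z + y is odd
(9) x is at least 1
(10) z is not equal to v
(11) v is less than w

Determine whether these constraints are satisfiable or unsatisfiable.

One satisfying assignment is x = 1, y = 1, z = 4, w = 3, v = 1.
For the less obvious constraints — constraint 2: v + z = 5; constraint 3: z - w = 1 — and the others hold by inspection.

Satisfiable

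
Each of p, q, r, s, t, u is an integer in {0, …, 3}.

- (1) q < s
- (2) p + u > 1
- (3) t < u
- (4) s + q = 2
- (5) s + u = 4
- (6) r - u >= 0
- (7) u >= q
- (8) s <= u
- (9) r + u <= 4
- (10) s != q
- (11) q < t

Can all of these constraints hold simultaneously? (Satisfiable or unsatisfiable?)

Satisfiable

The assignment p = 0, q = 0, r = 2, s = 2, t = 1, u = 2 works:
  constraint 2 holds since p + u = 2.
  constraint 4 holds since s + q = 2.
The rest check out directly.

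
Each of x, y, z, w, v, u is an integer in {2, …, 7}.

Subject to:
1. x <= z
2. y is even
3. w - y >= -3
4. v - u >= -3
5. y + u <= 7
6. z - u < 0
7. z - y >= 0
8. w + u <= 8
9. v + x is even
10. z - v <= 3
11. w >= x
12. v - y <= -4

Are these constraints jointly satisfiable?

Constraints 7, 10, and 12 give z − y ≥ 0, y − v ≥ 4, v − z ≥ -3.
Adding all 3 inequalities: the left sides telescope to 0, and the right sides sum to 0 + 4 + (-3) = 1. So 0 ≥ 1, which is false.

Unsatisfiable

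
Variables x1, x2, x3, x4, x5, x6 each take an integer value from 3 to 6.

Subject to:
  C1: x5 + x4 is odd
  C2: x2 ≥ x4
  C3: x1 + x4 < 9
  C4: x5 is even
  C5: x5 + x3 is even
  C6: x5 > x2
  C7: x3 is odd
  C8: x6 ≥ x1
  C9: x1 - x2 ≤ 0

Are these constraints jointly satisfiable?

Unsatisfiable

Constraint 4 makes x5 even and constraint 7 makes x3 odd, so x5 + x3 must be odd. Constraint 5 says x5 + x3 is even — contradiction.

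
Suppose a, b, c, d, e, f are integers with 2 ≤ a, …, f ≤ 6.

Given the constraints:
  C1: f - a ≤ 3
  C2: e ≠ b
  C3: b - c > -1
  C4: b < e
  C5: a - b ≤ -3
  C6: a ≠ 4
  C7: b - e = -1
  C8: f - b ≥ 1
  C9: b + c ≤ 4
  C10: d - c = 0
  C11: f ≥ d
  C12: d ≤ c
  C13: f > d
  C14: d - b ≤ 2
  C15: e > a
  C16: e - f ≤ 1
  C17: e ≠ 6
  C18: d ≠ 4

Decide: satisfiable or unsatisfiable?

Unsatisfiable

Constraints 1, 5, and 8 give a − f ≥ -3, f − b ≥ 1, b − a ≥ 3.
Adding all 3 inequalities: the left sides telescope to 0, and the right sides sum to (-3) + 1 + 3 = 1. So 0 ≥ 1, which is false.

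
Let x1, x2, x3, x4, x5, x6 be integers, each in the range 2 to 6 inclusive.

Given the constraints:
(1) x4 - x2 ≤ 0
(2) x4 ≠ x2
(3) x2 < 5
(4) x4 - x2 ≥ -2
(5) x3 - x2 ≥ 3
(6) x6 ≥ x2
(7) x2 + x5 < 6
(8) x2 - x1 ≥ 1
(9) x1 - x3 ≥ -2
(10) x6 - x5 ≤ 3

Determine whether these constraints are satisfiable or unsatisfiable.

Constraints 5, 8, and 9 give x1 − x3 ≥ -2, x3 − x2 ≥ 3, x2 − x1 ≥ 1.
Adding all 3 inequalities: the left sides telescope to 0, and the right sides sum to (-2) + 3 + 1 = 2. So 0 ≥ 2, which is false.

Unsatisfiable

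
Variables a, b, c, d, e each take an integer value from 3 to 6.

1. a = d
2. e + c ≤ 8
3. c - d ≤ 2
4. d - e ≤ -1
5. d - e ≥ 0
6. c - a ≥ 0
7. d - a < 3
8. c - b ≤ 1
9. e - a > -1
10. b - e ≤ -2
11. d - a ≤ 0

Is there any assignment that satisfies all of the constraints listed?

Constraints 5, 6, 8, 10, and 11 give e − b ≥ 2, b − c ≥ -1, c − a ≥ 0, a − d ≥ 0, d − e ≥ 0.
Adding all 5 inequalities: the left sides telescope to 0, and the right sides sum to 2 + (-1) + 0 + 0 + 0 = 1. So 0 ≥ 1, which is false.

Unsatisfiable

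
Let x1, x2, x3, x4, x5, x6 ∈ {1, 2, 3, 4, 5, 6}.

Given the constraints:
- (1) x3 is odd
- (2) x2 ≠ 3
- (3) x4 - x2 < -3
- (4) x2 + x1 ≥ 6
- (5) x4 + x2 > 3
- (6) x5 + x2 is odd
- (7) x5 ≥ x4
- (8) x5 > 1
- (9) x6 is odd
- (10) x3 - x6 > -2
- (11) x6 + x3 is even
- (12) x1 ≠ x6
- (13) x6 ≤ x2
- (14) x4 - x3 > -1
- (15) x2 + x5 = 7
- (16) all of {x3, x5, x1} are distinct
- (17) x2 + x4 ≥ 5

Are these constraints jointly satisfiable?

One satisfying assignment is x1 = 3, x2 = 5, x3 = 1, x4 = 1, x5 = 2, x6 = 1.
For the less obvious constraints — constraint 3: x4 - x2 = -4; constraint 4: x2 + x1 = 8; constraint 5: x4 + x2 = 6 — and the others hold by inspection.

Satisfiable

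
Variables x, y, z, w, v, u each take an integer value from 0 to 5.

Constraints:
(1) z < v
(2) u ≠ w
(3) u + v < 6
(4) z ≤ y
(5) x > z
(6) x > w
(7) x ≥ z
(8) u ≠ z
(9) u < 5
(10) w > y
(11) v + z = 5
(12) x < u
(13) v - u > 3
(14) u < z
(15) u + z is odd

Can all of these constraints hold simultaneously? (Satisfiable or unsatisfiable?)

Constraints 4, 6, 10, 12, and 14 give w < x, x < u, u < z, z ≤ y, y < w. Chaining: w < x < u < z ≤ y < w, which forces w < w — impossible.

Unsatisfiable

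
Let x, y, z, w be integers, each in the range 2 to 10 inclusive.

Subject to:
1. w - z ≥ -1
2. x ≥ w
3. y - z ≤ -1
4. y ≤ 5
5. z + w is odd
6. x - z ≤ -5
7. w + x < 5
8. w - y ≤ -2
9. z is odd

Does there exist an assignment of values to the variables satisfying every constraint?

Constraints 1, 3, and 8 give z − y ≥ 1, y − w ≥ 2, w − z ≥ -1.
Adding all 3 inequalities: the left sides telescope to 0, and the right sides sum to 1 + 2 + (-1) = 2. So 0 ≥ 2, which is false.

Unsatisfiable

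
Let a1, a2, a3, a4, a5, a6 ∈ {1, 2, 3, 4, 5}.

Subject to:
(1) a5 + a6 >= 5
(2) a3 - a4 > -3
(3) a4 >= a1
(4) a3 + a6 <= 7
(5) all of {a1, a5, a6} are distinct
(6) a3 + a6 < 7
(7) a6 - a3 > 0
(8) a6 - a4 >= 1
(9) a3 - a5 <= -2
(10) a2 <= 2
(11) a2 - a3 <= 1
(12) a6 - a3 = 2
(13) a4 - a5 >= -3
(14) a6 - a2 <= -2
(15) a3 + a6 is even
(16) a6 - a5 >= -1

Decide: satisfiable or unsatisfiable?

Constraints 8, 9, 11, 13, and 14 give a3 − a2 ≥ -1, a2 − a6 ≥ 2, a6 − a4 ≥ 1, a4 − a5 ≥ -3, a5 − a3 ≥ 2.
Adding all 5 inequalities: the left sides telescope to 0, and the right sides sum to (-1) + 2 + 1 + (-3) + 2 = 1. So 0 ≥ 1, which is false.

Unsatisfiable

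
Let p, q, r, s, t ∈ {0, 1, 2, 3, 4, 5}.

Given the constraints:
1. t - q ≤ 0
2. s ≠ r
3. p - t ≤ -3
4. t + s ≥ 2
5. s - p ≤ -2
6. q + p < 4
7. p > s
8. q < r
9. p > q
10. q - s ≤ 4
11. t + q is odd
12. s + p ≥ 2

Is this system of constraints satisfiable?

Constraints 1, 3, 5, and 10 give p − s ≥ 2, s − q ≥ -4, q − t ≥ 0, t − p ≥ 3.
Adding all 4 inequalities: the left sides telescope to 0, and the right sides sum to 2 + (-4) + 0 + 3 = 1. So 0 ≥ 1, which is false.

Unsatisfiable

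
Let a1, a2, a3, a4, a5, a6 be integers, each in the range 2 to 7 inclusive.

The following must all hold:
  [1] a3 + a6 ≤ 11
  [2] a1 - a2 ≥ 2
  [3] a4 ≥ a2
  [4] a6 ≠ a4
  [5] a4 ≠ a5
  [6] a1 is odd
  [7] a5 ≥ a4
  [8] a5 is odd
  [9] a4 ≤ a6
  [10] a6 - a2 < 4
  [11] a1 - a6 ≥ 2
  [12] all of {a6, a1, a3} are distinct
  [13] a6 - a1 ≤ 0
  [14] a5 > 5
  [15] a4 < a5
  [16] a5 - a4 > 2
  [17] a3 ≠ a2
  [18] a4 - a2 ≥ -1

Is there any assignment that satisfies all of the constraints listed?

Satisfiable

One satisfying assignment is a1 = 7, a2 = 3, a3 = 6, a4 = 3, a5 = 7, a6 = 4.
For the less obvious constraints — constraint 1: a3 + a6 = 10; constraint 2: a1 - a2 = 4 — and the others hold by inspection.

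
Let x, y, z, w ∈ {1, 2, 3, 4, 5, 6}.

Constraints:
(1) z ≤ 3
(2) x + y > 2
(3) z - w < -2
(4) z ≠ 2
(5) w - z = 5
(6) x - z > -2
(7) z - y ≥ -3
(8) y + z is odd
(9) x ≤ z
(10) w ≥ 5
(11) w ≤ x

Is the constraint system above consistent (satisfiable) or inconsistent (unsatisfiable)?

From constraints 10 and 11: x ≥ w and w ≥ 5, so x ≥ 5. From constraints 1 and 9: x ≤ z and z ≤ 3, so x ≤ 3. But 3 < 5, so no value of x works.

Unsatisfiable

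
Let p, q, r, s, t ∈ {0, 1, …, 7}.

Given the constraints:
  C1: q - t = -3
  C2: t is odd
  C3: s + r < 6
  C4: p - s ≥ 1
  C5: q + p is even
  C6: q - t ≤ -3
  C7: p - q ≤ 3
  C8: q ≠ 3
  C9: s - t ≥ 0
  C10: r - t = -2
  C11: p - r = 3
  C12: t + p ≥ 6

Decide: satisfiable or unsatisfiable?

Constraints 4, 6, 7, and 9 give q − p ≥ -3, p − s ≥ 1, s − t ≥ 0, t − q ≥ 3.
Adding all 4 inequalities: the left sides telescope to 0, and the right sides sum to (-3) + 1 + 0 + 3 = 1. So 0 ≥ 1, which is false.

Unsatisfiable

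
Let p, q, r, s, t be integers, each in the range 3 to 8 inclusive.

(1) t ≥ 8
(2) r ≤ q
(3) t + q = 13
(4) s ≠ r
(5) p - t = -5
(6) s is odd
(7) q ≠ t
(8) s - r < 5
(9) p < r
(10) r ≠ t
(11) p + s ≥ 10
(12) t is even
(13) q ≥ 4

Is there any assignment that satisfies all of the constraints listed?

Satisfiable

Setting (p, q, r, s, t) = (3, 5, 5, 7, 8) satisfies everything: constraint 3: t + q = 13; constraint 5: p - t = -5, and the others follow.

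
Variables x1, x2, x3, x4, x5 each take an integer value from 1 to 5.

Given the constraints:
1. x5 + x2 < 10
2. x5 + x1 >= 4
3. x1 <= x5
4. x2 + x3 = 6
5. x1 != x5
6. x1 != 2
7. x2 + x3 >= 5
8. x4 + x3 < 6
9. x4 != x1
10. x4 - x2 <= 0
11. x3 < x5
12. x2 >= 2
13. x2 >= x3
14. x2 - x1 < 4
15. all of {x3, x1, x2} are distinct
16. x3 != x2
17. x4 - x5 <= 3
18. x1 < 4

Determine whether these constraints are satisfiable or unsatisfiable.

Satisfiable

One satisfying assignment is x1 = 1, x2 = 4, x3 = 2, x4 = 3, x5 = 3.
For the less obvious constraints — constraint 1: x5 + x2 = 7; constraint 2: x5 + x1 = 4 — and the others hold by inspection.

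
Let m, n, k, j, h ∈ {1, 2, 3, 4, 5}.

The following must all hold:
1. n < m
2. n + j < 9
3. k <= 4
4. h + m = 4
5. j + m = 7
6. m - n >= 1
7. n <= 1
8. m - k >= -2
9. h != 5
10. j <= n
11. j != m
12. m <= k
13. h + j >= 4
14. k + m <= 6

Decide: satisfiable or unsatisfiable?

From constraints 7 and 10: j ≤ n ≤ 1. From constraints 3 and 12: m ≤ k ≤ 4. Hence j + m ≤ 5. But constraint 5 requires j + m = 7, and 7 > 5. Contradiction.

Unsatisfiable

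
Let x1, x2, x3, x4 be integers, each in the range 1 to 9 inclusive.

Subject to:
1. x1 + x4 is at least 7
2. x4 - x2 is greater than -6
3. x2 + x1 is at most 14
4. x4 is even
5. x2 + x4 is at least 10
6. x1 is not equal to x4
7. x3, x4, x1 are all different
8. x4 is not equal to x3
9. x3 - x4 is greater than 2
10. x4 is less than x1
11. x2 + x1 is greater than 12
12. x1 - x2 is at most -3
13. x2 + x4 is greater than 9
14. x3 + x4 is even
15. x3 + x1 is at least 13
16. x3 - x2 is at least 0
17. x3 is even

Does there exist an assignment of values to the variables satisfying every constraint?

Satisfiable

Try x1 = 5, x2 = 8, x3 = 8, x4 = 4.
Check constraint 1: x1 + x4 = 9; constraint 2: x4 - x2 = -4. The remaining constraints are straightforward to verify.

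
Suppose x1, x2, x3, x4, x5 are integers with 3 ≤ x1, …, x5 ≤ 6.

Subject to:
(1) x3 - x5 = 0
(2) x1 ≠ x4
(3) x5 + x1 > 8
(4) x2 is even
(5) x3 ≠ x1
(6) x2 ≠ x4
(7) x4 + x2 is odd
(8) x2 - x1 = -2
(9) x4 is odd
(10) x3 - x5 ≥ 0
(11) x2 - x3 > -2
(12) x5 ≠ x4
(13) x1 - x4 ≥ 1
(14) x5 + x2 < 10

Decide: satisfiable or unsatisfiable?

Satisfiable

Try x1 = 6, x2 = 4, x3 = 4, x4 = 3, x5 = 4.
Check constraint 1: x3 - x5 = 0; constraint 3: x5 + x1 = 10; constraint 8: x2 - x1 = -2. The remaining constraints are straightforward to verify.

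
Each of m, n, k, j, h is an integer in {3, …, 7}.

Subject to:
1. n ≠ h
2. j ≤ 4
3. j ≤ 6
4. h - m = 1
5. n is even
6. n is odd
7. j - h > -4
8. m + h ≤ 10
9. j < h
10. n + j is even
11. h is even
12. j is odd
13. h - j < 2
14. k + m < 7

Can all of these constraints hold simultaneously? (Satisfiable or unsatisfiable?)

Constraint 5 makes n even and constraint 12 makes j odd, so n + j must be odd. Constraint 10 says n + j is even — contradiction.

Unsatisfiable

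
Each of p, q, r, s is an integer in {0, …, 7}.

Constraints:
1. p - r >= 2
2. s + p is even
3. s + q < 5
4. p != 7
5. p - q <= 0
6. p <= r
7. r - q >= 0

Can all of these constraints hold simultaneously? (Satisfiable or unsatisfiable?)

Unsatisfiable

Constraints 1, 5, and 7 give r − q ≥ 0, q − p ≥ 0, p − r ≥ 2.
Adding all 3 inequalities: the left sides telescope to 0, and the right sides sum to 0 + 0 + 2 = 2. So 0 ≥ 2, which is false.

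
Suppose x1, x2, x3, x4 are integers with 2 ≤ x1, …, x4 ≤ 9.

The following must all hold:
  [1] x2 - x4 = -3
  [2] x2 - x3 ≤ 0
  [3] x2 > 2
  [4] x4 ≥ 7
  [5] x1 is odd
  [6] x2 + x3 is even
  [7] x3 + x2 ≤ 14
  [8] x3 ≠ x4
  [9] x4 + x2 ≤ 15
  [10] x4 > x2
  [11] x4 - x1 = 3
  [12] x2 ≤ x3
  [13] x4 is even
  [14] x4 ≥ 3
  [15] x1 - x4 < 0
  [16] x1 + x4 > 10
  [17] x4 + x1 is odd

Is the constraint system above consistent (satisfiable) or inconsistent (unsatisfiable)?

Take x1 = 5, x2 = 5, x3 = 7, x4 = 8. Then constraint 1: x2 - x4 = -3; constraint 2: x2 - x3 = -2; constraint 7: x3 + x2 = 12, and every other listed constraint is also met.

Satisfiable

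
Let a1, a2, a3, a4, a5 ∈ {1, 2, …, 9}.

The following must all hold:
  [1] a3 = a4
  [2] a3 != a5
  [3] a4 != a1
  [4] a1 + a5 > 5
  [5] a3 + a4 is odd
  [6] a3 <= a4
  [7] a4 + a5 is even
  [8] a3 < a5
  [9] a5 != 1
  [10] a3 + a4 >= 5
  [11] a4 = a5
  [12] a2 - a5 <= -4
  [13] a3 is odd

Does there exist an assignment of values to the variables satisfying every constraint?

Unsatisfiable

From constraints 1 and 11, a3 = a4 = a5, so a3 = a5. But constraint 2 says a3 ≠ a5. Contradiction.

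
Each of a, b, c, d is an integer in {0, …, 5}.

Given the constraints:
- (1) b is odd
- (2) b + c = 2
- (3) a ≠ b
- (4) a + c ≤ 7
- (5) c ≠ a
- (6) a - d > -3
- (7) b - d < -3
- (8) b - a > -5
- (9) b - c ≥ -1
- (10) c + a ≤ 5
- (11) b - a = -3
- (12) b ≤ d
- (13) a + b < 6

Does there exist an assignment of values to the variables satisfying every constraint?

Satisfiable

Take a = 4, b = 1, c = 1, d = 5. Then constraint 2: b + c = 2; constraint 4: a + c = 5; constraint 6: a - d = -1, and every other listed constraint is also met.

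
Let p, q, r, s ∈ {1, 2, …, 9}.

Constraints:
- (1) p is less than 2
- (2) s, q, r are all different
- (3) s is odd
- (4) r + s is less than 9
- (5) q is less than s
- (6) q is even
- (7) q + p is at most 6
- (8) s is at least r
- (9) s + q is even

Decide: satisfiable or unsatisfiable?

Unsatisfiable

Constraint 3 makes s odd and constraint 6 makes q even, so s + q must be odd. Constraint 9 says s + q is even — contradiction.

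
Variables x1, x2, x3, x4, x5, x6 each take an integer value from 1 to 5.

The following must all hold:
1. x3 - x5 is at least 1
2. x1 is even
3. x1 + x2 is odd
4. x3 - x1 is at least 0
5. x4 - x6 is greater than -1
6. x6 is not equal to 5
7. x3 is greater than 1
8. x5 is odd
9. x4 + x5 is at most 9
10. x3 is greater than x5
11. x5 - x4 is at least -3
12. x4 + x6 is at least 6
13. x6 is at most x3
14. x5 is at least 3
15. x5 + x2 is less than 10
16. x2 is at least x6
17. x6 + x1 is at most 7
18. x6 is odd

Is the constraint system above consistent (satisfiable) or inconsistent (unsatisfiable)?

Take x1 = 2, x2 = 5, x3 = 5, x4 = 5, x5 = 3, x6 = 3. Then constraint 1: x3 - x5 = 2; constraint 4: x3 - x1 = 3; constraint 5: x4 - x6 = 2, and every other listed constraint is also met.

Satisfiable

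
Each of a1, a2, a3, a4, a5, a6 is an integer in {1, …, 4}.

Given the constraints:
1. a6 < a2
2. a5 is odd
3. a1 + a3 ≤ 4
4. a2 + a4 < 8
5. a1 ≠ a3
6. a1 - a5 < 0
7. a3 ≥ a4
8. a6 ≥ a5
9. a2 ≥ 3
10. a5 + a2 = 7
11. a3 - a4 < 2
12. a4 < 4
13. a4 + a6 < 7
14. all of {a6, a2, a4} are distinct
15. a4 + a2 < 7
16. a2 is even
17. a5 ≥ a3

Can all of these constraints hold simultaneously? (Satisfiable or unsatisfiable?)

Satisfiable

Setting (a1, a2, a3, a4, a5, a6) = (1, 4, 2, 2, 3, 3) satisfies everything: constraint 3: a1 + a3 = 3; constraint 4: a2 + a4 = 6; constraint 6: a1 - a5 = -2, and the others follow.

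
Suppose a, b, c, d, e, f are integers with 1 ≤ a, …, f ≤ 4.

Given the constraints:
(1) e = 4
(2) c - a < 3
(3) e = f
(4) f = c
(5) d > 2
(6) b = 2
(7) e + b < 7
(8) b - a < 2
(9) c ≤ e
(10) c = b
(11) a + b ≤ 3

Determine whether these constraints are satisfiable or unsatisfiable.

Constraint 1 fixes e = 4 and constraint 6 fixes b = 2. Constraints 3, 4, and 10 give e = f = c = b, so e = b. But 4 ≠ 2 — contradiction.

Unsatisfiable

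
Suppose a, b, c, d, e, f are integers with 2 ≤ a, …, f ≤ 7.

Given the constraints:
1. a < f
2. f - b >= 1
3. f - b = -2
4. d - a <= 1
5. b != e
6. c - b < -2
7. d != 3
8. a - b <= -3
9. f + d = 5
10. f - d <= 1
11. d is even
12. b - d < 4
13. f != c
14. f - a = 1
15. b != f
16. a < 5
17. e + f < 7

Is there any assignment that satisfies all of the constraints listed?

Unsatisfiable

Constraints 2, 4, 8, and 10 give f − b ≥ 1, b − a ≥ 3, a − d ≥ -1, d − f ≥ -1.
Adding all 4 inequalities: the left sides telescope to 0, and the right sides sum to 1 + 3 + (-1) + (-1) = 2. So 0 ≥ 2, which is false.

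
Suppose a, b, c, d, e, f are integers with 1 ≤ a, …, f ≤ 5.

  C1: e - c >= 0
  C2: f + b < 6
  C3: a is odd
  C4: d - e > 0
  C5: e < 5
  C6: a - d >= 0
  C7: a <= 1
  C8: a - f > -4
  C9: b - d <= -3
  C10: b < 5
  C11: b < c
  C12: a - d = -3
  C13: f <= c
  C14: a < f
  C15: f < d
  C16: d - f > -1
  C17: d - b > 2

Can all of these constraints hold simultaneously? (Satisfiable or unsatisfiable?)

Constraints 1, 4, 6, 13, and 14 give f ≤ c, c ≤ e, e < d, d ≤ a, a < f. Chaining: f ≤ c ≤ e < d ≤ a < f, which forces f < f — impossible.

Unsatisfiable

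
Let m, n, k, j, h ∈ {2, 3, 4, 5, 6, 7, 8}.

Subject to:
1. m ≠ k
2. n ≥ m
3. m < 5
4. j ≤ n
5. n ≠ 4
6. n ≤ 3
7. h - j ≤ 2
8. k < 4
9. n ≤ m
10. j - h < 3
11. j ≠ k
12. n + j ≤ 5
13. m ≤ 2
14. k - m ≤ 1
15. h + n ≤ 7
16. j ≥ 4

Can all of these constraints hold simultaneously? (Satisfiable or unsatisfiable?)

From constraints 4 and 16: n ≥ j and j ≥ 4, so n ≥ 4. From constraints 9 and 13: n ≤ m and m ≤ 2, so n ≤ 2. But 2 < 4, so no value of n works.

Unsatisfiable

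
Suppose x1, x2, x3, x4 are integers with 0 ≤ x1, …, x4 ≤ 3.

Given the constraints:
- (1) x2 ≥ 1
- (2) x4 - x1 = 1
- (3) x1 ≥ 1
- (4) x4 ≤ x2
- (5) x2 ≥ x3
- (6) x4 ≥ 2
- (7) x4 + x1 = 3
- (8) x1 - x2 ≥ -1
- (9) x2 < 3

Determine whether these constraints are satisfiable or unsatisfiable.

Satisfiable

Take x1 = 1, x2 = 2, x3 = 1, x4 = 2. Then constraint 2: x4 - x1 = 1; constraint 7: x4 + x1 = 3, and every other listed constraint is also met.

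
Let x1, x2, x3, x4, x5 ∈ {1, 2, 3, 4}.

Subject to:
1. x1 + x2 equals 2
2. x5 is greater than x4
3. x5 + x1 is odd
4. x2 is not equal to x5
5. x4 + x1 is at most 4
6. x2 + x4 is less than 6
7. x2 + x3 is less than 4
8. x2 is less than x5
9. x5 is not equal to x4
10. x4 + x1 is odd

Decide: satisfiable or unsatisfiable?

Satisfiable

The assignment x1 = 1, x2 = 1, x3 = 1, x4 = 2, x5 = 4 works:
  constraint 1 holds since x1 + x2 = 2.
  constraint 5 holds since x4 + x1 = 3.
The rest check out directly.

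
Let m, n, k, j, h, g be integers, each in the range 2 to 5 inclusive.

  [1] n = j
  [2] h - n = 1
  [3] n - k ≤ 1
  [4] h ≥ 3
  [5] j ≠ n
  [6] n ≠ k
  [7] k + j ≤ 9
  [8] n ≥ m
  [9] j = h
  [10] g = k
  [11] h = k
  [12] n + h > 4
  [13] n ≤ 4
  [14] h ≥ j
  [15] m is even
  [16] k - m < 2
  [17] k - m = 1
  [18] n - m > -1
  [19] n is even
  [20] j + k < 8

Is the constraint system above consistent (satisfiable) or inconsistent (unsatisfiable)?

Unsatisfiable

From constraints 1, 9, and 11, n = j = h = k, so n = k. But constraint 6 says n ≠ k. Contradiction.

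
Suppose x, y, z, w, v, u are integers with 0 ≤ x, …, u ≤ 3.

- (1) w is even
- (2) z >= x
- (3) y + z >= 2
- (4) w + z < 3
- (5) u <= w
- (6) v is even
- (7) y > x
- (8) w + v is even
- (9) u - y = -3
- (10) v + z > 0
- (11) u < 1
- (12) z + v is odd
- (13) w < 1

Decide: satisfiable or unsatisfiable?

One satisfying assignment is x = 0, y = 3, z = 1, w = 0, v = 0, u = 0.
For the less obvious constraints — constraint 3: y + z = 4; constraint 4: w + z = 1; constraint 9: u - y = -3 — and the others hold by inspection.

Satisfiable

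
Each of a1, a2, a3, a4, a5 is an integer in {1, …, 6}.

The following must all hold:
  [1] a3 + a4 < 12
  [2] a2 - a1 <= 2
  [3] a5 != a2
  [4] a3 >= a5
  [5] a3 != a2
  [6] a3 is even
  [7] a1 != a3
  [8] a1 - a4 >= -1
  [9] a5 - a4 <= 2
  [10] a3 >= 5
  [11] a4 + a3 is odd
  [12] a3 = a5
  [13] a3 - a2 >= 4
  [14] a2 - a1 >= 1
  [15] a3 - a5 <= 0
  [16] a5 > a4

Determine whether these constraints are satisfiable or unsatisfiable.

Constraints 8, 9, 13, 14, and 15 give a5 − a3 ≥ 0, a3 − a2 ≥ 4, a2 − a1 ≥ 1, a1 − a4 ≥ -1, a4 − a5 ≥ -2.
Adding all 5 inequalities: the left sides telescope to 0, and the right sides sum to 0 + 4 + 1 + (-1) + (-2) = 2. So 0 ≥ 2, which is false.

Unsatisfiable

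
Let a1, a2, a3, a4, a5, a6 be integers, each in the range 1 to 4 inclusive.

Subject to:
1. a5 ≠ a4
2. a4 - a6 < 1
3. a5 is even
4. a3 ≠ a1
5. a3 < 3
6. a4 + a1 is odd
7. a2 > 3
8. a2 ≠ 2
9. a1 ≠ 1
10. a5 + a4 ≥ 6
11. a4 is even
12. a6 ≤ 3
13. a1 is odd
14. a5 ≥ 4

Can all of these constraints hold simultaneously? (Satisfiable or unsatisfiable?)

Satisfiable

The assignment a1 = 3, a2 = 4, a3 = 1, a4 = 2, a5 = 4, a6 = 3 works:
  constraint 2 holds since a4 - a6 = -1.
  constraint 3 holds since a5 = 4 is even.
  constraint 10 holds since a5 + a4 = 6.
The rest check out directly.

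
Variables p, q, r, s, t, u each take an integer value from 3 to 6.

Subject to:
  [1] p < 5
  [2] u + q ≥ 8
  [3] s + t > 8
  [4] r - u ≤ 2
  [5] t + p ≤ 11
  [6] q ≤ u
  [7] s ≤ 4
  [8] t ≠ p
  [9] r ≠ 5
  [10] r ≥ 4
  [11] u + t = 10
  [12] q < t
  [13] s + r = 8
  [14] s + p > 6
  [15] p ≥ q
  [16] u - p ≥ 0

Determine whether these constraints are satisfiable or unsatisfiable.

Take p = 3, q = 3, r = 4, s = 4, t = 5, u = 5. Then constraint 2: u + q = 8; constraint 3: s + t = 9; constraint 4: r - u = -1, and every other listed constraint is also met.

Satisfiable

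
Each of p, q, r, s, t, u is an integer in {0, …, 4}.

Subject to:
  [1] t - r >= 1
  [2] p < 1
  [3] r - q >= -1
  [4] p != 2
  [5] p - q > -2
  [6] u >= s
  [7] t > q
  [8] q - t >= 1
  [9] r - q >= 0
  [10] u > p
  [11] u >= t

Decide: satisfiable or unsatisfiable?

Unsatisfiable

Constraints 1, 8, and 9 give t − r ≥ 1, r − q ≥ 0, q − t ≥ 1.
Adding all 3 inequalities: the left sides telescope to 0, and the right sides sum to 1 + 0 + 1 = 2. So 0 ≥ 2, which is false.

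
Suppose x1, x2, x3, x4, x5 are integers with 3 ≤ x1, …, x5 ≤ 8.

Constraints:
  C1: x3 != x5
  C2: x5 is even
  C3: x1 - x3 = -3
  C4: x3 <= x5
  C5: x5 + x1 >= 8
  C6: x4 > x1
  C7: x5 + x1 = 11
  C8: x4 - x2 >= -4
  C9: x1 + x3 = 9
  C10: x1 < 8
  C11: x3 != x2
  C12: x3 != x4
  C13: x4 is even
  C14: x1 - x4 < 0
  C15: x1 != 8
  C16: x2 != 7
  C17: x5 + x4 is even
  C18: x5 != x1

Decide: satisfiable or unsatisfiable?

Satisfiable

The assignment x1 = 3, x2 = 8, x3 = 6, x4 = 4, x5 = 8 works:
  constraint 3 holds since x1 - x3 = -3.
  constraint 5 holds since x5 + x1 = 11.
The rest check out directly.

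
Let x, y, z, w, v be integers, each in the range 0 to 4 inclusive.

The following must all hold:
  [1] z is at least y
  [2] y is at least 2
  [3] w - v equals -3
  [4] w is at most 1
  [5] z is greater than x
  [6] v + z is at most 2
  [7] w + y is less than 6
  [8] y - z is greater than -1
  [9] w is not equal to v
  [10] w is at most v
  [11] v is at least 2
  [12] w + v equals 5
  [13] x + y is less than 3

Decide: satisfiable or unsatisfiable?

Unsatisfiable

From constraint 11: v ≥ 2. From constraints 1 and 2: z ≥ y ≥ 2. Hence v + z ≥ 4. But constraint 6 requires v + z ≤ 2, and 2 < 4. Contradiction.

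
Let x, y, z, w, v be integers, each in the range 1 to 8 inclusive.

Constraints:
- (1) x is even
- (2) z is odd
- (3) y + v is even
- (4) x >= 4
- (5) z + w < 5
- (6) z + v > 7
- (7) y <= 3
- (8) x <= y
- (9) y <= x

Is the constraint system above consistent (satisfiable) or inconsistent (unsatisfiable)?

Unsatisfiable

From constraint 4: x ≥ 4. From constraints 7 and 8: x ≤ y and y ≤ 3, so x ≤ 3. But 3 < 4, so no value of x works.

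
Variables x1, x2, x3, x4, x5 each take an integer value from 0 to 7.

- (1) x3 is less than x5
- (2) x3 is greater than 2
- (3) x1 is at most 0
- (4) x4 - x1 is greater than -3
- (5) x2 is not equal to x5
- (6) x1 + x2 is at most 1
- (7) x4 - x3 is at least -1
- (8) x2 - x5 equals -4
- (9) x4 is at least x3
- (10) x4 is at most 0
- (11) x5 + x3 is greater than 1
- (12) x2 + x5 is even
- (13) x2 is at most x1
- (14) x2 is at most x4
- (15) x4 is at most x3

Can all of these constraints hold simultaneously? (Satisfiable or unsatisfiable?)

From constraint 2: x3 ≥ 3. From constraints 9 and 10: x3 ≤ x4 and x4 ≤ 0, so x3 ≤ 0. But 0 < 3, so no value of x3 works.

Unsatisfiable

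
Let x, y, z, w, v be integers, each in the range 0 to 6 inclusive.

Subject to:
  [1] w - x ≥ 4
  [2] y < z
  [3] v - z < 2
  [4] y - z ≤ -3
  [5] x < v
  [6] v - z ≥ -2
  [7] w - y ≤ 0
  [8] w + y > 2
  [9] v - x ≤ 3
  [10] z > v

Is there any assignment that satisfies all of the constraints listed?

Constraints 1, 4, 6, 7, and 9 give x − v ≥ -3, v − z ≥ -2, z − y ≥ 3, y − w ≥ 0, w − x ≥ 4.
Adding all 5 inequalities: the left sides telescope to 0, and the right sides sum to (-3) + (-2) + 3 + 0 + 4 = 2. So 0 ≥ 2, which is false.

Unsatisfiable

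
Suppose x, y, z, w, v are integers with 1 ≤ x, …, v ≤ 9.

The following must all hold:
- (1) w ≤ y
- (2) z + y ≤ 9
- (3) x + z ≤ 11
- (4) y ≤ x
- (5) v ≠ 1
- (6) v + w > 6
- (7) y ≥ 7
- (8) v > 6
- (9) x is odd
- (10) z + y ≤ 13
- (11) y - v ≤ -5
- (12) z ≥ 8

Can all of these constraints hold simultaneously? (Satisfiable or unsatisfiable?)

Unsatisfiable

From constraint 12: z ≥ 8. From constraint 7: y ≥ 7. Hence z + y ≥ 15. But constraint 10 requires z + y ≤ 13, and 13 < 15. Contradiction.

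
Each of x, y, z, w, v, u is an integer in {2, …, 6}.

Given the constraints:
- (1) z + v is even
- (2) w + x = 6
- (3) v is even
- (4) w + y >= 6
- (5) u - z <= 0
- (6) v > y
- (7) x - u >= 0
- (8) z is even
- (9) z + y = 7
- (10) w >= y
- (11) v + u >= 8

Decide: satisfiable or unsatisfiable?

Satisfiable

One satisfying assignment is x = 3, y = 3, z = 4, w = 3, v = 6, u = 2.
For the less obvious constraints — constraint 2: w + x = 6; constraint 4: w + y = 6; constraint 5: u - z = -2 — and the others hold by inspection.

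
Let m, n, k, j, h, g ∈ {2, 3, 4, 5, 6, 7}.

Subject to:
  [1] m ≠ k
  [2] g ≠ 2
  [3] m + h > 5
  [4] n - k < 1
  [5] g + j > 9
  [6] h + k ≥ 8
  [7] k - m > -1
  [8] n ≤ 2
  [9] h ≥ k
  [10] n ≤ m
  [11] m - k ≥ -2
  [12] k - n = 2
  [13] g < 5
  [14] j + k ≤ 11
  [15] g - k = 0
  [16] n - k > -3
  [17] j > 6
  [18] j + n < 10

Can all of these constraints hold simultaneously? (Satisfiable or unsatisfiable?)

Satisfiable

Take m = 2, n = 2, k = 4, j = 7, h = 4, g = 4. Then constraint 3: m + h = 6; constraint 4: n - k = -2, and every other listed constraint is also met.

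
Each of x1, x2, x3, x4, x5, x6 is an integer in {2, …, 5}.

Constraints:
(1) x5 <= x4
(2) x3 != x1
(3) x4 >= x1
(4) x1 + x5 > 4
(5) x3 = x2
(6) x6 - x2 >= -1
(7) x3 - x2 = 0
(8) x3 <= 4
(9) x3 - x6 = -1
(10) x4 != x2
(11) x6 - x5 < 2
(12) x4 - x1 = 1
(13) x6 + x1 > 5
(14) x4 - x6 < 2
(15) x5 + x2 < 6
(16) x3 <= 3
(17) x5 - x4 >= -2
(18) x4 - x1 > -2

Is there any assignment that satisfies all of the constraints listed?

Satisfiable

One satisfying assignment is x1 = 3, x2 = 2, x3 = 2, x4 = 4, x5 = 2, x6 = 3.
For the less obvious constraints — constraint 4: x1 + x5 = 5; constraint 6: x6 - x2 = 1 — and the others hold by inspection.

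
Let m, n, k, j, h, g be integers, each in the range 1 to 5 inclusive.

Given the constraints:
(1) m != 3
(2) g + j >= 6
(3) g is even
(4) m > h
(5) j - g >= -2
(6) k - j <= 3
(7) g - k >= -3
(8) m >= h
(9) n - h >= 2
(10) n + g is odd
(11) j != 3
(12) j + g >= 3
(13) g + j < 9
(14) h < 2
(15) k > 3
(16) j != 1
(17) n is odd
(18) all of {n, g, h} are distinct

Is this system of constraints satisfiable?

Setting (m, n, k, j, h, g) = (5, 3, 4, 2, 1, 4) satisfies everything: constraint 2: g + j = 6; constraint 5: j - g = -2, and the others follow.

Satisfiable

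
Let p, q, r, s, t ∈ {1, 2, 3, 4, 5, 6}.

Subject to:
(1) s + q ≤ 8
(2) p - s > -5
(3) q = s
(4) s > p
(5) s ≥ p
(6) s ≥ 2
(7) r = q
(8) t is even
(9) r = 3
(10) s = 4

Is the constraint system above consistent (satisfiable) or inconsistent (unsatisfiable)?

Constraint 9 fixes r = 3 and constraint 10 fixes s = 4. Constraints 3 and 7 give r = q = s, so r = s. But 3 ≠ 4 — contradiction.

Unsatisfiable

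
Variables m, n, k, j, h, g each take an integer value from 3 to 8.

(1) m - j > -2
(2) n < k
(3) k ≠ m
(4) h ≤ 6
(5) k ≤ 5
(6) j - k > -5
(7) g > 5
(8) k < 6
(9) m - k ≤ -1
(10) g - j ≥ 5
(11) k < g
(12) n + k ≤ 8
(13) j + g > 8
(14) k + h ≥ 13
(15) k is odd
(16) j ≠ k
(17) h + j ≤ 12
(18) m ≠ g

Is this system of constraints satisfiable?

Unsatisfiable

From constraint 5: k ≤ 5. From constraint 4: h ≤ 6. Hence k + h ≤ 11. But constraint 14 requires k + h ≥ 13, and 13 > 11. Contradiction.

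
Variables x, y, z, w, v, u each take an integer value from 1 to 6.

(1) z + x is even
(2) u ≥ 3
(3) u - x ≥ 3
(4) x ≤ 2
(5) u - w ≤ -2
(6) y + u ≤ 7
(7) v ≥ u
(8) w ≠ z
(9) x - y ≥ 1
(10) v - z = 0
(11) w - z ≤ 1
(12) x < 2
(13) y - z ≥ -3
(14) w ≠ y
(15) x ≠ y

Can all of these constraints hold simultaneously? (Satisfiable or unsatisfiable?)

Constraints 3, 5, 9, 11, and 13 give u − x ≥ 3, x − y ≥ 1, y − z ≥ -3, z − w ≥ -1, w − u ≥ 2.
Adding all 5 inequalities: the left sides telescope to 0, and the right sides sum to 3 + 1 + (-3) + (-1) + 2 = 2. So 0 ≥ 2, which is false.

Unsatisfiable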